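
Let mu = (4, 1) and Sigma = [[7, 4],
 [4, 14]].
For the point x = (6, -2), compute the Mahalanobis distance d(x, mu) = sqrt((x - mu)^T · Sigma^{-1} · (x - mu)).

Step 1 — centre the observation: (x - mu) = (2, -3).

Step 2 — invert Sigma. det(Sigma) = 7·14 - (4)² = 82.
  Sigma^{-1} = (1/det) · [[d, -b], [-b, a]] = [[0.1707, -0.0488],
 [-0.0488, 0.0854]].

Step 3 — form the quadratic (x - mu)^T · Sigma^{-1} · (x - mu):
  Sigma^{-1} · (x - mu) = (0.4878, -0.3537).
  (x - mu)^T · [Sigma^{-1} · (x - mu)] = (2)·(0.4878) + (-3)·(-0.3537) = 2.0366.

Step 4 — take square root: d = √(2.0366) ≈ 1.4271.

d(x, mu) = √(2.0366) ≈ 1.4271


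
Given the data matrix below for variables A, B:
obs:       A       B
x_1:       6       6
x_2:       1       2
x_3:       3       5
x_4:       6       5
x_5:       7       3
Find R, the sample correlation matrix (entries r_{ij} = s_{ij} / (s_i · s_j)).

Step 1 — column means:
  mean(A) = (6 + 1 + 3 + 6 + 7) / 5 = 23/5 = 4.6
  mean(B) = (6 + 2 + 5 + 5 + 3) / 5 = 21/5 = 4.2

Step 2 — sample variances and covariances s[i,j] = (1/(n-1)) · Σ_k (x_{k,i} - mean_i) · (x_{k,j} - mean_j), with n-1 = 4:
  s[A,A] = ((1.4)·(1.4) + (-3.6)·(-3.6) + (-1.6)·(-1.6) + (1.4)·(1.4) + (2.4)·(2.4)) / 4 = 25.2/4 = 6.3
  s[A,B] = ((1.4)·(1.8) + (-3.6)·(-2.2) + (-1.6)·(0.8) + (1.4)·(0.8) + (2.4)·(-1.2)) / 4 = 7.4/4 = 1.85
  s[B,B] = ((1.8)·(1.8) + (-2.2)·(-2.2) + (0.8)·(0.8) + (0.8)·(0.8) + (-1.2)·(-1.2)) / 4 = 10.8/4 = 2.7
  Sample standard deviations s_i = √(s[i,i]):
  s(A) = √(6.3) = 2.51
  s(B) = √(2.7) = 1.6432

Step 3 — r_{ij} = s_{ij} / (s_i · s_j):
  r[A,A] = 1 (diagonal).
  r[A,B] = 1.85 / (2.51 · 1.6432) = 1.85 / 4.1243 = 0.4486
  r[B,B] = 1 (diagonal).

R is symmetric with unit diagonal. Assembling:

R = [[1, 0.4486],
 [0.4486, 1]]


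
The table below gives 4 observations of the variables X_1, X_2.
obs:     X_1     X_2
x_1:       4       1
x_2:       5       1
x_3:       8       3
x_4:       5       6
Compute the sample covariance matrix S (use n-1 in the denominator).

Step 1 — column means:
  mean(X_1) = (4 + 5 + 8 + 5) / 4 = 22/4 = 5.5
  mean(X_2) = (1 + 1 + 3 + 6) / 4 = 11/4 = 2.75

Step 2 — sample covariance S[i,j] = (1/(n-1)) · Σ_k (x_{k,i} - mean_i) · (x_{k,j} - mean_j), with n-1 = 3.
  S[X_1,X_1] = ((-1.5)·(-1.5) + (-0.5)·(-0.5) + (2.5)·(2.5) + (-0.5)·(-0.5)) / 3 = 9/3 = 3
  S[X_1,X_2] = ((-1.5)·(-1.75) + (-0.5)·(-1.75) + (2.5)·(0.25) + (-0.5)·(3.25)) / 3 = 2.5/3 = 0.8333
  S[X_2,X_2] = ((-1.75)·(-1.75) + (-1.75)·(-1.75) + (0.25)·(0.25) + (3.25)·(3.25)) / 3 = 16.75/3 = 5.5833

S is symmetric (S[j,i] = S[i,j]). Assembling:

S = [[3, 0.8333],
 [0.8333, 5.5833]]


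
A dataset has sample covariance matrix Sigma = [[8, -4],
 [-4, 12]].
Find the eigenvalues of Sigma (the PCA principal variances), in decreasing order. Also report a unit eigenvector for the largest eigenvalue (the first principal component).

Step 1 — characteristic polynomial of 2×2 Sigma:
  det(Sigma - λI) = λ² - trace · λ + det = 0.
  trace = 8 + 12 = 20, det = 8·12 - (-4)² = 80.
Step 2 — discriminant:
  Δ = trace² - 4·det = 400 - 320 = 80.
Step 3 — eigenvalues:
  λ = (trace ± √Δ)/2 = (20 ± 8.9443)/2,
  λ_1 = 14.4721,  λ_2 = 5.5279.

Step 4 — unit eigenvector for λ_1: solve (Sigma - λ_1 I)v = 0. First row:
  (8 - 14.4721)·v_x + (-4)·v_y = 0, i.e. (-6.4721)·v_x + (-4)·v_y = 0,
  so v ∝ (b, λ_1 - a) = (-4, 6.4721); multiply by -1 so the first entry is positive: u = (4, -6.4721).
  ||u|| = √((4)² + (-6.4721)²) = √(57.8885) ≈ 7.6085,
  v_1 = u/||u|| ≈ (0.5257, -0.8507) (||v_1|| = 1).

λ_1 = 14.4721,  λ_2 = 5.5279;  v_1 ≈ (0.5257, -0.8507)


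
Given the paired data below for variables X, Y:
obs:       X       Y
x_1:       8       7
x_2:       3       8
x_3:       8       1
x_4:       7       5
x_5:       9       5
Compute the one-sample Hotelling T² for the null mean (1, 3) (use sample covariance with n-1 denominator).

Step 1 — sample mean vector:
  mean(X) = (8 + 3 + 8 + 7 + 9) / 5 = 35/5 = 7
  mean(Y) = (7 + 8 + 1 + 5 + 5) / 5 = 26/5 = 5.2
  x̄ = (7, 5.2),  deviation x̄ - mu_0 = (7, 5.2) - (1, 3) = (6, 2.2).

Step 2 — sample covariance matrix, S[i,j] = (1/(n-1)) · Σ_k (x_{k,i} - mean_i) · (x_{k,j} - mean_j), divisor n-1 = 4:
  S[X,X] = ((1)·(1) + (-4)·(-4) + (1)·(1) + (0)·(0) + (2)·(2)) / 4 = 22/4 = 5.5
  S[X,Y] = ((1)·(1.8) + (-4)·(2.8) + (1)·(-4.2) + (0)·(-0.2) + (2)·(-0.2)) / 4 = -14/4 = -3.5
  S[Y,Y] = ((1.8)·(1.8) + (2.8)·(2.8) + (-4.2)·(-4.2) + (-0.2)·(-0.2) + (-0.2)·(-0.2)) / 4 = 28.8/4 = 7.2
  S = [[5.5, -3.5],
 [-3.5, 7.2]].

Step 3 — invert S. det(S) = 5.5·7.2 - (-3.5)² = 27.35.
  S^{-1} = (1/det) · [[d, -b], [-b, a]] = [[0.2633, 0.128],
 [0.128, 0.2011]].

Step 4 — quadratic form (x̄ - mu_0)^T · S^{-1} · (x̄ - mu_0):
  S^{-1} · (x̄ - mu_0) = (1.8611, 1.2102),
  (x̄ - mu_0)^T · [...] = (6)·(1.8611) + (2.2)·(1.2102) = 13.8289.

Step 5 — scale by n: T² = 5 · 13.8289 = 69.1444.

T² ≈ 69.1444


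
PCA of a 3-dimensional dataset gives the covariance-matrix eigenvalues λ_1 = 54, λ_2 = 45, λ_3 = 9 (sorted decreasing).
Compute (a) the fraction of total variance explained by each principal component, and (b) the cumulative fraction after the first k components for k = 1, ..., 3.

Step 1 — total variance = trace(Sigma) = Σ λ_i = 54 + 45 + 9 = 108.

Step 2 — fraction explained by component i = λ_i / Σ λ:
  PC1: 54/108 = 0.5
  PC2: 45/108 = 0.4167
  PC3: 9/108 = 0.0833

Step 3 — cumulative fraction after k components = (λ_1 + ... + λ_k) / Σ λ:
  k = 1: 54/108 = 0.5
  k = 2: (54 + 45)/108 = 99/108 = 0.9167
  k = 3: (54 + 45 + 9)/108 = 108/108 = 1

Summary (fraction, with percent):

explained: PC1 0.5 (50%), PC2 0.4167 (41.67%), PC3 0.0833 (8.33%);  cumulative: 0.5, 0.9167, 1


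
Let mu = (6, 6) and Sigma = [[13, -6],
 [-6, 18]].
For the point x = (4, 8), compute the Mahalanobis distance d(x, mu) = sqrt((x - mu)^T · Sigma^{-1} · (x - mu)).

Step 1 — centre the observation: (x - mu) = (-2, 2).

Step 2 — invert Sigma. det(Sigma) = 13·18 - (-6)² = 198.
  Sigma^{-1} = (1/det) · [[d, -b], [-b, a]] = [[0.0909, 0.0303],
 [0.0303, 0.0657]].

Step 3 — form the quadratic (x - mu)^T · Sigma^{-1} · (x - mu):
  Sigma^{-1} · (x - mu) = (-0.1212, 0.0707).
  (x - mu)^T · [Sigma^{-1} · (x - mu)] = (-2)·(-0.1212) + (2)·(0.0707) = 0.3838.

Step 4 — take square root: d = √(0.3838) ≈ 0.6195.

d(x, mu) = √(0.3838) ≈ 0.6195


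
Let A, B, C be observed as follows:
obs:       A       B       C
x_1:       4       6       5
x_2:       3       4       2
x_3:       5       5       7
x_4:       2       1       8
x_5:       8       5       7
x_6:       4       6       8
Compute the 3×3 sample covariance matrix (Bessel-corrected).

Step 1 — column means:
  mean(A) = (4 + 3 + 5 + 2 + 8 + 4) / 6 = 26/6 = 4.3333
  mean(B) = (6 + 4 + 5 + 1 + 5 + 6) / 6 = 27/6 = 4.5
  mean(C) = (5 + 2 + 7 + 8 + 7 + 8) / 6 = 37/6 = 6.1667

Step 2 — sample covariance S[i,j] = (1/(n-1)) · Σ_k (x_{k,i} - mean_i) · (x_{k,j} - mean_j), with n-1 = 5.
  S[A,A] = ((-0.3333)·(-0.3333) + (-1.3333)·(-1.3333) + (0.6667)·(0.6667) + (-2.3333)·(-2.3333) + (3.6667)·(3.6667) + (-0.3333)·(-0.3333)) / 5 = 21.3333/5 = 4.2667
  S[A,B] = ((-0.3333)·(1.5) + (-1.3333)·(-0.5) + (0.6667)·(0.5) + (-2.3333)·(-3.5) + (3.6667)·(0.5) + (-0.3333)·(1.5)) / 5 = 10/5 = 2
  S[A,C] = ((-0.3333)·(-1.1667) + (-1.3333)·(-4.1667) + (0.6667)·(0.8333) + (-2.3333)·(1.8333) + (3.6667)·(0.8333) + (-0.3333)·(1.8333)) / 5 = 4.6667/5 = 0.9333
  S[B,B] = ((1.5)·(1.5) + (-0.5)·(-0.5) + (0.5)·(0.5) + (-3.5)·(-3.5) + (0.5)·(0.5) + (1.5)·(1.5)) / 5 = 17.5/5 = 3.5
  S[B,C] = ((1.5)·(-1.1667) + (-0.5)·(-4.1667) + (0.5)·(0.8333) + (-3.5)·(1.8333) + (0.5)·(0.8333) + (1.5)·(1.8333)) / 5 = -2.5/5 = -0.5
  S[C,C] = ((-1.1667)·(-1.1667) + (-4.1667)·(-4.1667) + (0.8333)·(0.8333) + (1.8333)·(1.8333) + (0.8333)·(0.8333) + (1.8333)·(1.8333)) / 5 = 26.8333/5 = 5.3667

S is symmetric (S[j,i] = S[i,j]). Assembling:

S = [[4.2667, 2, 0.9333],
 [2, 3.5, -0.5],
 [0.9333, -0.5, 5.3667]]


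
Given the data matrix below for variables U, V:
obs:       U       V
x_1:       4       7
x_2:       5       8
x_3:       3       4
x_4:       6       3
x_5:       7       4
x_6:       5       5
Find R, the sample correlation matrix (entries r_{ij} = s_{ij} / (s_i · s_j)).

Step 1 — column means:
  mean(U) = (4 + 5 + 3 + 6 + 7 + 5) / 6 = 30/6 = 5
  mean(V) = (7 + 8 + 4 + 3 + 4 + 5) / 6 = 31/6 = 5.1667

Step 2 — sample variances and covariances s[i,j] = (1/(n-1)) · Σ_k (x_{k,i} - mean_i) · (x_{k,j} - mean_j), with n-1 = 5:
  s[U,U] = ((-1)·(-1) + (0)·(0) + (-2)·(-2) + (1)·(1) + (2)·(2) + (0)·(0)) / 5 = 10/5 = 2
  s[U,V] = ((-1)·(1.8333) + (0)·(2.8333) + (-2)·(-1.1667) + (1)·(-2.1667) + (2)·(-1.1667) + (0)·(-0.1667)) / 5 = -4/5 = -0.8
  s[V,V] = ((1.8333)·(1.8333) + (2.8333)·(2.8333) + (-1.1667)·(-1.1667) + (-2.1667)·(-2.1667) + (-1.1667)·(-1.1667) + (-0.1667)·(-0.1667)) / 5 = 18.8333/5 = 3.7667
  Sample standard deviations s_i = √(s[i,i]):
  s(U) = √(2) = 1.4142
  s(V) = √(3.7667) = 1.9408

Step 3 — r_{ij} = s_{ij} / (s_i · s_j):
  r[U,U] = 1 (diagonal).
  r[U,V] = -0.8 / (1.4142 · 1.9408) = -0.8 / 2.7447 = -0.2915
  r[V,V] = 1 (diagonal).

R is symmetric with unit diagonal. Assembling:

R = [[1, -0.2915],
 [-0.2915, 1]]


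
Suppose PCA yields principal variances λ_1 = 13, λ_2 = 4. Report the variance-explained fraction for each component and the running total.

Step 1 — total variance = trace(Sigma) = Σ λ_i = 13 + 4 = 17.

Step 2 — fraction explained by component i = λ_i / Σ λ:
  PC1: 13/17 = 0.7647
  PC2: 4/17 = 0.2353

Step 3 — cumulative fraction after k components = (λ_1 + ... + λ_k) / Σ λ:
  k = 1: 13/17 = 0.7647
  k = 2: (13 + 4)/17 = 17/17 = 1

Summary (fraction, with percent):

explained: PC1 0.7647 (76.47%), PC2 0.2353 (23.53%);  cumulative: 0.7647, 1


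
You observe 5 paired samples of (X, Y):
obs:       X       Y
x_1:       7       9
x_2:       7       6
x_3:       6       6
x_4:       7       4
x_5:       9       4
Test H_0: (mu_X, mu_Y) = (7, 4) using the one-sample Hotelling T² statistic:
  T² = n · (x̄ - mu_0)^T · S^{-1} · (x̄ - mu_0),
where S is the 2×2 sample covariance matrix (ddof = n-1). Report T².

Step 1 — sample mean vector:
  mean(X) = (7 + 7 + 6 + 7 + 9) / 5 = 36/5 = 7.2
  mean(Y) = (9 + 6 + 6 + 4 + 4) / 5 = 29/5 = 5.8
  x̄ = (7.2, 5.8),  deviation x̄ - mu_0 = (7.2, 5.8) - (7, 4) = (0.2, 1.8).

Step 2 — sample covariance matrix, S[i,j] = (1/(n-1)) · Σ_k (x_{k,i} - mean_i) · (x_{k,j} - mean_j), divisor n-1 = 4:
  S[X,X] = ((-0.2)·(-0.2) + (-0.2)·(-0.2) + (-1.2)·(-1.2) + (-0.2)·(-0.2) + (1.8)·(1.8)) / 4 = 4.8/4 = 1.2
  S[X,Y] = ((-0.2)·(3.2) + (-0.2)·(0.2) + (-1.2)·(0.2) + (-0.2)·(-1.8) + (1.8)·(-1.8)) / 4 = -3.8/4 = -0.95
  S[Y,Y] = ((3.2)·(3.2) + (0.2)·(0.2) + (0.2)·(0.2) + (-1.8)·(-1.8) + (-1.8)·(-1.8)) / 4 = 16.8/4 = 4.2
  S = [[1.2, -0.95],
 [-0.95, 4.2]].

Step 3 — invert S. det(S) = 1.2·4.2 - (-0.95)² = 4.1375.
  S^{-1} = (1/det) · [[d, -b], [-b, a]] = [[1.0151, 0.2296],
 [0.2296, 0.29]].

Step 4 — quadratic form (x̄ - mu_0)^T · S^{-1} · (x̄ - mu_0):
  S^{-1} · (x̄ - mu_0) = (0.6163, 0.568),
  (x̄ - mu_0)^T · [...] = (0.2)·(0.6163) + (1.8)·(0.568) = 1.1456.

Step 5 — scale by n: T² = 5 · 1.1456 = 5.7281.

T² ≈ 5.7281


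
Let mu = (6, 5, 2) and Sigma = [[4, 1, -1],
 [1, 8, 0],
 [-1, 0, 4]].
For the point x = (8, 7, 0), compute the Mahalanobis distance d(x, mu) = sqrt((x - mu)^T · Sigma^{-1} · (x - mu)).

Step 1 — centre the observation: (x - mu) = (2, 2, -2).

Step 2 — invert Sigma (cofactor / det for 3×3, or solve directly):
  Sigma^{-1} = [[0.2759, -0.0345, 0.069],
 [-0.0345, 0.1293, -0.0086],
 [0.069, -0.0086, 0.2672]].

Step 3 — form the quadratic (x - mu)^T · Sigma^{-1} · (x - mu):
  Sigma^{-1} · (x - mu) = (0.3448, 0.2069, -0.4138).
  (x - mu)^T · [Sigma^{-1} · (x - mu)] = (2)·(0.3448) + (2)·(0.2069) + (-2)·(-0.4138) = 1.931.

Step 4 — take square root: d = √(1.931) ≈ 1.3896.

d(x, mu) = √(1.931) ≈ 1.3896


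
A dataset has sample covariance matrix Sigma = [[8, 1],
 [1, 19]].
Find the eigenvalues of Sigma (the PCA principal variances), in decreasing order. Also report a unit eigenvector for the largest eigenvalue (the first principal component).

Step 1 — characteristic polynomial of 2×2 Sigma:
  det(Sigma - λI) = λ² - trace · λ + det = 0.
  trace = 8 + 19 = 27, det = 8·19 - (1)² = 151.
Step 2 — discriminant:
  Δ = trace² - 4·det = 729 - 604 = 125.
Step 3 — eigenvalues:
  λ = (trace ± √Δ)/2 = (27 ± 11.1803)/2,
  λ_1 = 19.0902,  λ_2 = 7.9098.

Step 4 — unit eigenvector for λ_1: solve (Sigma - λ_1 I)v = 0. First row:
  (8 - 19.0902)·v_x + (1)·v_y = 0, i.e. (-11.0902)·v_x + (1)·v_y = 0,
  so v ∝ (b, λ_1 - a) = (1, 11.0902) = u.
  ||u|| = √((1)² + (11.0902)²) = √(123.9919) ≈ 11.1352,
  v_1 = u/||u|| ≈ (0.0898, 0.996) (||v_1|| = 1).

λ_1 = 19.0902,  λ_2 = 7.9098;  v_1 ≈ (0.0898, 0.996)


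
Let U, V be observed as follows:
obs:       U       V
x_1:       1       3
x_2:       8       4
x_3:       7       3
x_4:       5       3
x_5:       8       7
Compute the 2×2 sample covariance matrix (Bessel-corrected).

Step 1 — column means:
  mean(U) = (1 + 8 + 7 + 5 + 8) / 5 = 29/5 = 5.8
  mean(V) = (3 + 4 + 3 + 3 + 7) / 5 = 20/5 = 4

Step 2 — sample covariance S[i,j] = (1/(n-1)) · Σ_k (x_{k,i} - mean_i) · (x_{k,j} - mean_j), with n-1 = 4.
  S[U,U] = ((-4.8)·(-4.8) + (2.2)·(2.2) + (1.2)·(1.2) + (-0.8)·(-0.8) + (2.2)·(2.2)) / 4 = 34.8/4 = 8.7
  S[U,V] = ((-4.8)·(-1) + (2.2)·(0) + (1.2)·(-1) + (-0.8)·(-1) + (2.2)·(3)) / 4 = 11/4 = 2.75
  S[V,V] = ((-1)·(-1) + (0)·(0) + (-1)·(-1) + (-1)·(-1) + (3)·(3)) / 4 = 12/4 = 3

S is symmetric (S[j,i] = S[i,j]). Assembling:

S = [[8.7, 2.75],
 [2.75, 3]]


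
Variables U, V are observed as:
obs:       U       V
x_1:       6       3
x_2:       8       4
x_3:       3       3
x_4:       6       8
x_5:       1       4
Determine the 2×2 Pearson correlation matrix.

Step 1 — column means:
  mean(U) = (6 + 8 + 3 + 6 + 1) / 5 = 24/5 = 4.8
  mean(V) = (3 + 4 + 3 + 8 + 4) / 5 = 22/5 = 4.4

Step 2 — sample variances and covariances s[i,j] = (1/(n-1)) · Σ_k (x_{k,i} - mean_i) · (x_{k,j} - mean_j), with n-1 = 4:
  s[U,U] = ((1.2)·(1.2) + (3.2)·(3.2) + (-1.8)·(-1.8) + (1.2)·(1.2) + (-3.8)·(-3.8)) / 4 = 30.8/4 = 7.7
  s[U,V] = ((1.2)·(-1.4) + (3.2)·(-0.4) + (-1.8)·(-1.4) + (1.2)·(3.6) + (-3.8)·(-0.4)) / 4 = 5.4/4 = 1.35
  s[V,V] = ((-1.4)·(-1.4) + (-0.4)·(-0.4) + (-1.4)·(-1.4) + (3.6)·(3.6) + (-0.4)·(-0.4)) / 4 = 17.2/4 = 4.3
  Sample standard deviations s_i = √(s[i,i]):
  s(U) = √(7.7) = 2.7749
  s(V) = √(4.3) = 2.0736

Step 3 — r_{ij} = s_{ij} / (s_i · s_j):
  r[U,U] = 1 (diagonal).
  r[U,V] = 1.35 / (2.7749 · 2.0736) = 1.35 / 5.7541 = 0.2346
  r[V,V] = 1 (diagonal).

R is symmetric with unit diagonal. Assembling:

R = [[1, 0.2346],
 [0.2346, 1]]


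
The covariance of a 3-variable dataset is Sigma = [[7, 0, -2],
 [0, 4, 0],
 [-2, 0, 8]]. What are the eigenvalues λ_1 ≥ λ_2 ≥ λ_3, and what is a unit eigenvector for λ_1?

Step 1 — characteristic polynomial p(λ) = det(λI - Sigma) = λ³ - tr·λ² + c_1·λ - det, where tr = trace, c_1 = sum of the principal 2×2 minors, det = det(Sigma):
  tr = 7 + 4 + 8 = 19,
  c_1 = (7·4 - (0)²) + (7·8 - (-2)²) + (4·8 - (0)²) = 28 + 52 + 32 = 112,
  det = 7·(4·8 - (0)²) - (0)·((0)·8 - (0)·(-2)) + (-2)·((0)·(0) - 4·(-2)) = 7·(32) - (0)·(0) + (-2)·(8) = 208.
  So p(λ) = λ³ - 19λ² + 112λ - 208.
Step 2 — look for an integer root (rational root theorem: any rational root is an integer divisor of 208). Testing λ = 4:
  p(4) = 64 - 304 + 448 - 208 = 0  ✓
  Dividing out (λ - 4): p(λ) = (λ - 4)(λ² - 15λ + 52).
Step 3 — remaining eigenvalues from the quadratic λ² - 15λ + 52 = 0:
  Δ = 15² - 4·52 = 225 - 208 = 17,  λ = (15 ± √17)/2 = (15 ± 4.1231)/2 ≈ 9.5616 or 5.4384.
  Sorted: λ_1 = 9.5616,  λ_2 = 5.4384,  λ_3 = 4  (check: sum = 19 = tr ✓).

Step 4 — unit eigenvector for λ_1 ≈ 9.5616: v spans the null space of (Sigma - λ_1 I), whose rows are
  r_1 = (-2.5616, 0, -2),  r_2 = (0, -5.5616, 0),  r_3 = (-2, 0, -1.5616).
  v is orthogonal to every row, so take v ∝ r_1 × r_2 = ((0)·(0) - (-2)·(-5.5616), (-2)·(0) - (-2.5616)·(0), (-2.5616)·(-5.5616) - (0)·(0)) ≈ (-11.1231, 0, 14.2462).
  Rescale (multiply by -1 so the first nonzero entry is positive): u = (11.1231, 0, -14.2462).
  ||u|| = √((11.1231)² + (0)² + (-14.2462)²) = √(326.678) ≈ 18.0742,  v_1 = u/||u|| ≈ (0.6154, 0, -0.7882) (||v_1|| = 1).

λ_1 = 9.5616,  λ_2 = 5.4384,  λ_3 = 4;  v_1 ≈ (0.6154, 0, -0.7882)


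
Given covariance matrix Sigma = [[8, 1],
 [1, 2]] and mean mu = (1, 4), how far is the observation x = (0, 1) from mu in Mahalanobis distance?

Step 1 — centre the observation: (x - mu) = (-1, -3).

Step 2 — invert Sigma. det(Sigma) = 8·2 - (1)² = 15.
  Sigma^{-1} = (1/det) · [[d, -b], [-b, a]] = [[0.1333, -0.0667],
 [-0.0667, 0.5333]].

Step 3 — form the quadratic (x - mu)^T · Sigma^{-1} · (x - mu):
  Sigma^{-1} · (x - mu) = (0.0667, -1.5333).
  (x - mu)^T · [Sigma^{-1} · (x - mu)] = (-1)·(0.0667) + (-3)·(-1.5333) = 4.5333.

Step 4 — take square root: d = √(4.5333) ≈ 2.1292.

d(x, mu) = √(4.5333) ≈ 2.1292


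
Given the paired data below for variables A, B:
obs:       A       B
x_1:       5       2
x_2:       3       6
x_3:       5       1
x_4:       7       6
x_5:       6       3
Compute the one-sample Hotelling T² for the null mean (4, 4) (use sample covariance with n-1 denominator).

Step 1 — sample mean vector:
  mean(A) = (5 + 3 + 5 + 7 + 6) / 5 = 26/5 = 5.2
  mean(B) = (2 + 6 + 1 + 6 + 3) / 5 = 18/5 = 3.6
  x̄ = (5.2, 3.6),  deviation x̄ - mu_0 = (5.2, 3.6) - (4, 4) = (1.2, -0.4).

Step 2 — sample covariance matrix, S[i,j] = (1/(n-1)) · Σ_k (x_{k,i} - mean_i) · (x_{k,j} - mean_j), divisor n-1 = 4:
  S[A,A] = ((-0.2)·(-0.2) + (-2.2)·(-2.2) + (-0.2)·(-0.2) + (1.8)·(1.8) + (0.8)·(0.8)) / 4 = 8.8/4 = 2.2
  S[A,B] = ((-0.2)·(-1.6) + (-2.2)·(2.4) + (-0.2)·(-2.6) + (1.8)·(2.4) + (0.8)·(-0.6)) / 4 = -0.6/4 = -0.15
  S[B,B] = ((-1.6)·(-1.6) + (2.4)·(2.4) + (-2.6)·(-2.6) + (2.4)·(2.4) + (-0.6)·(-0.6)) / 4 = 21.2/4 = 5.3
  S = [[2.2, -0.15],
 [-0.15, 5.3]].

Step 3 — invert S. det(S) = 2.2·5.3 - (-0.15)² = 11.6375.
  S^{-1} = (1/det) · [[d, -b], [-b, a]] = [[0.4554, 0.0129],
 [0.0129, 0.189]].

Step 4 — quadratic form (x̄ - mu_0)^T · S^{-1} · (x̄ - mu_0):
  S^{-1} · (x̄ - mu_0) = (0.5414, -0.0602),
  (x̄ - mu_0)^T · [...] = (1.2)·(0.5414) + (-0.4)·(-0.0602) = 0.6737.

Step 5 — scale by n: T² = 5 · 0.6737 = 3.3684.

T² ≈ 3.3684


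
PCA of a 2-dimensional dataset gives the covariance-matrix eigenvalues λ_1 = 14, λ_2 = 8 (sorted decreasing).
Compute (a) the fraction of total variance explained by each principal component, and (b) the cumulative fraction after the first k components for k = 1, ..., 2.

Step 1 — total variance = trace(Sigma) = Σ λ_i = 14 + 8 = 22.

Step 2 — fraction explained by component i = λ_i / Σ λ:
  PC1: 14/22 = 0.6364
  PC2: 8/22 = 0.3636

Step 3 — cumulative fraction after k components = (λ_1 + ... + λ_k) / Σ λ:
  k = 1: 14/22 = 0.6364
  k = 2: (14 + 8)/22 = 22/22 = 1

Summary (fraction, with percent):

explained: PC1 0.6364 (63.64%), PC2 0.3636 (36.36%);  cumulative: 0.6364, 1


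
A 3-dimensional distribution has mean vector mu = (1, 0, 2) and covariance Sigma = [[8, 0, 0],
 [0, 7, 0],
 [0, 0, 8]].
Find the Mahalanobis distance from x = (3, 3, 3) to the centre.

Step 1 — centre the observation: (x - mu) = (2, 3, 1).

Step 2 — invert Sigma (cofactor / det for 3×3, or solve directly):
  Sigma^{-1} = [[0.125, 0, 0],
 [0, 0.1429, 0],
 [0, 0, 0.125]].

Step 3 — form the quadratic (x - mu)^T · Sigma^{-1} · (x - mu):
  Sigma^{-1} · (x - mu) = (0.25, 0.4286, 0.125).
  (x - mu)^T · [Sigma^{-1} · (x - mu)] = (2)·(0.25) + (3)·(0.4286) + (1)·(0.125) = 1.9107.

Step 4 — take square root: d = √(1.9107) ≈ 1.3823.

d(x, mu) = √(1.9107) ≈ 1.3823


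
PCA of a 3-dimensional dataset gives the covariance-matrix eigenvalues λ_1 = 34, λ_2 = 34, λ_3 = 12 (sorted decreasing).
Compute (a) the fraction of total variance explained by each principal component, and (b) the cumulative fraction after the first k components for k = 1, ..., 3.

Step 1 — total variance = trace(Sigma) = Σ λ_i = 34 + 34 + 12 = 80.

Step 2 — fraction explained by component i = λ_i / Σ λ:
  PC1: 34/80 = 0.425
  PC2: 34/80 = 0.425
  PC3: 12/80 = 0.15

Step 3 — cumulative fraction after k components = (λ_1 + ... + λ_k) / Σ λ:
  k = 1: 34/80 = 0.425
  k = 2: (34 + 34)/80 = 68/80 = 0.85
  k = 3: (34 + 34 + 12)/80 = 80/80 = 1

Summary (fraction, with percent):

explained: PC1 0.425 (42.5%), PC2 0.425 (42.5%), PC3 0.15 (15%);  cumulative: 0.425, 0.85, 1


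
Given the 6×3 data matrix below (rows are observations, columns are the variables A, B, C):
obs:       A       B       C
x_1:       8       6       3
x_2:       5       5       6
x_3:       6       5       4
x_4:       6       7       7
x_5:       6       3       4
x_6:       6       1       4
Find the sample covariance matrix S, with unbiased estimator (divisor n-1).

Step 1 — column means:
  mean(A) = (8 + 5 + 6 + 6 + 6 + 6) / 6 = 37/6 = 6.1667
  mean(B) = (6 + 5 + 5 + 7 + 3 + 1) / 6 = 27/6 = 4.5
  mean(C) = (3 + 6 + 4 + 7 + 4 + 4) / 6 = 28/6 = 4.6667

Step 2 — sample covariance S[i,j] = (1/(n-1)) · Σ_k (x_{k,i} - mean_i) · (x_{k,j} - mean_j), with n-1 = 5.
  S[A,A] = ((1.8333)·(1.8333) + (-1.1667)·(-1.1667) + (-0.1667)·(-0.1667) + (-0.1667)·(-0.1667) + (-0.1667)·(-0.1667) + (-0.1667)·(-0.1667)) / 5 = 4.8333/5 = 0.9667
  S[A,B] = ((1.8333)·(1.5) + (-1.1667)·(0.5) + (-0.1667)·(0.5) + (-0.1667)·(2.5) + (-0.1667)·(-1.5) + (-0.1667)·(-3.5)) / 5 = 2.5/5 = 0.5
  S[A,C] = ((1.8333)·(-1.6667) + (-1.1667)·(1.3333) + (-0.1667)·(-0.6667) + (-0.1667)·(2.3333) + (-0.1667)·(-0.6667) + (-0.1667)·(-0.6667)) / 5 = -4.6667/5 = -0.9333
  S[B,B] = ((1.5)·(1.5) + (0.5)·(0.5) + (0.5)·(0.5) + (2.5)·(2.5) + (-1.5)·(-1.5) + (-3.5)·(-3.5)) / 5 = 23.5/5 = 4.7
  S[B,C] = ((1.5)·(-1.6667) + (0.5)·(1.3333) + (0.5)·(-0.6667) + (2.5)·(2.3333) + (-1.5)·(-0.6667) + (-3.5)·(-0.6667)) / 5 = 7/5 = 1.4
  S[C,C] = ((-1.6667)·(-1.6667) + (1.3333)·(1.3333) + (-0.6667)·(-0.6667) + (2.3333)·(2.3333) + (-0.6667)·(-0.6667) + (-0.6667)·(-0.6667)) / 5 = 11.3333/5 = 2.2667

S is symmetric (S[j,i] = S[i,j]). Assembling:

S = [[0.9667, 0.5, -0.9333],
 [0.5, 4.7, 1.4],
 [-0.9333, 1.4, 2.2667]]


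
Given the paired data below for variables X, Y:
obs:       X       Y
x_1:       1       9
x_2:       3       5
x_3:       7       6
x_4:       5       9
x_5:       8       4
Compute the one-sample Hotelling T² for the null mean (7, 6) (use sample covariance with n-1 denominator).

Step 1 — sample mean vector:
  mean(X) = (1 + 3 + 7 + 5 + 8) / 5 = 24/5 = 4.8
  mean(Y) = (9 + 5 + 6 + 9 + 4) / 5 = 33/5 = 6.6
  x̄ = (4.8, 6.6),  deviation x̄ - mu_0 = (4.8, 6.6) - (7, 6) = (-2.2, 0.6).

Step 2 — sample covariance matrix, S[i,j] = (1/(n-1)) · Σ_k (x_{k,i} - mean_i) · (x_{k,j} - mean_j), divisor n-1 = 4:
  S[X,X] = ((-3.8)·(-3.8) + (-1.8)·(-1.8) + (2.2)·(2.2) + (0.2)·(0.2) + (3.2)·(3.2)) / 4 = 32.8/4 = 8.2
  S[X,Y] = ((-3.8)·(2.4) + (-1.8)·(-1.6) + (2.2)·(-0.6) + (0.2)·(2.4) + (3.2)·(-2.6)) / 4 = -15.4/4 = -3.85
  S[Y,Y] = ((2.4)·(2.4) + (-1.6)·(-1.6) + (-0.6)·(-0.6) + (2.4)·(2.4) + (-2.6)·(-2.6)) / 4 = 21.2/4 = 5.3
  S = [[8.2, -3.85],
 [-3.85, 5.3]].

Step 3 — invert S. det(S) = 8.2·5.3 - (-3.85)² = 28.6375.
  S^{-1} = (1/det) · [[d, -b], [-b, a]] = [[0.1851, 0.1344],
 [0.1344, 0.2863]].

Step 4 — quadratic form (x̄ - mu_0)^T · S^{-1} · (x̄ - mu_0):
  S^{-1} · (x̄ - mu_0) = (-0.3265, -0.124),
  (x̄ - mu_0)^T · [...] = (-2.2)·(-0.3265) + (0.6)·(-0.124) = 0.6439.

Step 5 — scale by n: T² = 5 · 0.6439 = 3.2196.

T² ≈ 3.2196


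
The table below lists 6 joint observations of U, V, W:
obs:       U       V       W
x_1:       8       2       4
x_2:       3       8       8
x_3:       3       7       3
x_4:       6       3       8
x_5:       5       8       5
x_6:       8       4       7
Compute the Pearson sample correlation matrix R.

Step 1 — column means:
  mean(U) = (8 + 3 + 3 + 6 + 5 + 8) / 6 = 33/6 = 5.5
  mean(V) = (2 + 8 + 7 + 3 + 8 + 4) / 6 = 32/6 = 5.3333
  mean(W) = (4 + 8 + 3 + 8 + 5 + 7) / 6 = 35/6 = 5.8333

Step 2 — sample variances and covariances s[i,j] = (1/(n-1)) · Σ_k (x_{k,i} - mean_i) · (x_{k,j} - mean_j), with n-1 = 5:
  s[U,U] = ((2.5)·(2.5) + (-2.5)·(-2.5) + (-2.5)·(-2.5) + (0.5)·(0.5) + (-0.5)·(-0.5) + (2.5)·(2.5)) / 5 = 25.5/5 = 5.1
  s[U,V] = ((2.5)·(-3.3333) + (-2.5)·(2.6667) + (-2.5)·(1.6667) + (0.5)·(-2.3333) + (-0.5)·(2.6667) + (2.5)·(-1.3333)) / 5 = -25/5 = -5
  s[U,W] = ((2.5)·(-1.8333) + (-2.5)·(2.1667) + (-2.5)·(-2.8333) + (0.5)·(2.1667) + (-0.5)·(-0.8333) + (2.5)·(1.1667)) / 5 = 1.5/5 = 0.3
  s[V,V] = ((-3.3333)·(-3.3333) + (2.6667)·(2.6667) + (1.6667)·(1.6667) + (-2.3333)·(-2.3333) + (2.6667)·(2.6667) + (-1.3333)·(-1.3333)) / 5 = 35.3333/5 = 7.0667
  s[V,W] = ((-3.3333)·(-1.8333) + (2.6667)·(2.1667) + (1.6667)·(-2.8333) + (-2.3333)·(2.1667) + (2.6667)·(-0.8333) + (-1.3333)·(1.1667)) / 5 = -1.6667/5 = -0.3333
  s[W,W] = ((-1.8333)·(-1.8333) + (2.1667)·(2.1667) + (-2.8333)·(-2.8333) + (2.1667)·(2.1667) + (-0.8333)·(-0.8333) + (1.1667)·(1.1667)) / 5 = 22.8333/5 = 4.5667
  Sample standard deviations s_i = √(s[i,i]):
  s(U) = √(5.1) = 2.2583
  s(V) = √(7.0667) = 2.6583
  s(W) = √(4.5667) = 2.137

Step 3 — r_{ij} = s_{ij} / (s_i · s_j):
  r[U,U] = 1 (diagonal).
  r[U,V] = -5 / (2.2583 · 2.6583) = -5 / 6.0033 = -0.8329
  r[U,W] = 0.3 / (2.2583 · 2.137) = 0.3 / 4.826 = 0.0622
  r[V,V] = 1 (diagonal).
  r[V,W] = -0.3333 / (2.6583 · 2.137) = -0.3333 / 5.6808 = -0.0587
  r[W,W] = 1 (diagonal).

R is symmetric with unit diagonal. Assembling:

R = [[1, -0.8329, 0.0622],
 [-0.8329, 1, -0.0587],
 [0.0622, -0.0587, 1]]


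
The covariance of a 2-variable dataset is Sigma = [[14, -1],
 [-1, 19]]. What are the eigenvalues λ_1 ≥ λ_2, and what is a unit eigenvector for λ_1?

Step 1 — characteristic polynomial of 2×2 Sigma:
  det(Sigma - λI) = λ² - trace · λ + det = 0.
  trace = 14 + 19 = 33, det = 14·19 - (-1)² = 265.
Step 2 — discriminant:
  Δ = trace² - 4·det = 1089 - 1060 = 29.
Step 3 — eigenvalues:
  λ = (trace ± √Δ)/2 = (33 ± 5.3852)/2,
  λ_1 = 19.1926,  λ_2 = 13.8074.

Step 4 — unit eigenvector for λ_1: solve (Sigma - λ_1 I)v = 0. First row:
  (14 - 19.1926)·v_x + (-1)·v_y = 0, i.e. (-5.1926)·v_x + (-1)·v_y = 0,
  so v ∝ (b, λ_1 - a) = (-1, 5.1926); multiply by -1 so the first entry is positive: u = (1, -5.1926).
  ||u|| = √((1)² + (-5.1926)²) = √(27.9629) ≈ 5.288,
  v_1 = u/||u|| ≈ (0.1891, -0.982) (||v_1|| = 1).

λ_1 = 19.1926,  λ_2 = 13.8074;  v_1 ≈ (0.1891, -0.982)


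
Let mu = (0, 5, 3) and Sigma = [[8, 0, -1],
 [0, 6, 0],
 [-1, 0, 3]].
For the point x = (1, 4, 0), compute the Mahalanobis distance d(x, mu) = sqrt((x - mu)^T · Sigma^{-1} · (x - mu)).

Step 1 — centre the observation: (x - mu) = (1, -1, -3).

Step 2 — invert Sigma (cofactor / det for 3×3, or solve directly):
  Sigma^{-1} = [[0.1304, 0, 0.0435],
 [0, 0.1667, 0],
 [0.0435, 0, 0.3478]].

Step 3 — form the quadratic (x - mu)^T · Sigma^{-1} · (x - mu):
  Sigma^{-1} · (x - mu) = (0, -0.1667, -1).
  (x - mu)^T · [Sigma^{-1} · (x - mu)] = (1)·(0) + (-1)·(-0.1667) + (-3)·(-1) = 3.1667.

Step 4 — take square root: d = √(3.1667) ≈ 1.7795.

d(x, mu) = √(3.1667) ≈ 1.7795


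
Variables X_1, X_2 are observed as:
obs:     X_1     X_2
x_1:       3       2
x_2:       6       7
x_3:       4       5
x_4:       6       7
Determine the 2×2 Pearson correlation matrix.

Step 1 — column means:
  mean(X_1) = (3 + 6 + 4 + 6) / 4 = 19/4 = 4.75
  mean(X_2) = (2 + 7 + 5 + 7) / 4 = 21/4 = 5.25

Step 2 — sample variances and covariances s[i,j] = (1/(n-1)) · Σ_k (x_{k,i} - mean_i) · (x_{k,j} - mean_j), with n-1 = 3:
  s[X_1,X_1] = ((-1.75)·(-1.75) + (1.25)·(1.25) + (-0.75)·(-0.75) + (1.25)·(1.25)) / 3 = 6.75/3 = 2.25
  s[X_1,X_2] = ((-1.75)·(-3.25) + (1.25)·(1.75) + (-0.75)·(-0.25) + (1.25)·(1.75)) / 3 = 10.25/3 = 3.4167
  s[X_2,X_2] = ((-3.25)·(-3.25) + (1.75)·(1.75) + (-0.25)·(-0.25) + (1.75)·(1.75)) / 3 = 16.75/3 = 5.5833
  Sample standard deviations s_i = √(s[i,i]):
  s(X_1) = √(2.25) = 1.5
  s(X_2) = √(5.5833) = 2.3629

Step 3 — r_{ij} = s_{ij} / (s_i · s_j):
  r[X_1,X_1] = 1 (diagonal).
  r[X_1,X_2] = 3.4167 / (1.5 · 2.3629) = 3.4167 / 3.5444 = 0.964
  r[X_2,X_2] = 1 (diagonal).

R is symmetric with unit diagonal. Assembling:

R = [[1, 0.964],
 [0.964, 1]]


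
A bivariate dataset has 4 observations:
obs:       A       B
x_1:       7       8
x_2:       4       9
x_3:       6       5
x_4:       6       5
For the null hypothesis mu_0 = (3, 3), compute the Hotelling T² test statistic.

Step 1 — sample mean vector:
  mean(A) = (7 + 4 + 6 + 6) / 4 = 23/4 = 5.75
  mean(B) = (8 + 9 + 5 + 5) / 4 = 27/4 = 6.75
  x̄ = (5.75, 6.75),  deviation x̄ - mu_0 = (5.75, 6.75) - (3, 3) = (2.75, 3.75).

Step 2 — sample covariance matrix, S[i,j] = (1/(n-1)) · Σ_k (x_{k,i} - mean_i) · (x_{k,j} - mean_j), divisor n-1 = 3:
  S[A,A] = ((1.25)·(1.25) + (-1.75)·(-1.75) + (0.25)·(0.25) + (0.25)·(0.25)) / 3 = 4.75/3 = 1.5833
  S[A,B] = ((1.25)·(1.25) + (-1.75)·(2.25) + (0.25)·(-1.75) + (0.25)·(-1.75)) / 3 = -3.25/3 = -1.0833
  S[B,B] = ((1.25)·(1.25) + (2.25)·(2.25) + (-1.75)·(-1.75) + (-1.75)·(-1.75)) / 3 = 12.75/3 = 4.25
  S = [[1.5833, -1.0833],
 [-1.0833, 4.25]].

Step 3 — invert S. det(S) = 1.5833·4.25 - (-1.0833)² = 5.5556.
  S^{-1} = (1/det) · [[d, -b], [-b, a]] = [[0.765, 0.195],
 [0.195, 0.285]].

Step 4 — quadratic form (x̄ - mu_0)^T · S^{-1} · (x̄ - mu_0):
  S^{-1} · (x̄ - mu_0) = (2.835, 1.605),
  (x̄ - mu_0)^T · [...] = (2.75)·(2.835) + (3.75)·(1.605) = 13.815.

Step 5 — scale by n: T² = 4 · 13.815 = 55.26.

T² ≈ 55.26


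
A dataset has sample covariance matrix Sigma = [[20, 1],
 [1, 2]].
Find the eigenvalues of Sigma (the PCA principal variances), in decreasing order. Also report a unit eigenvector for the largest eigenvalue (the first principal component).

Step 1 — characteristic polynomial of 2×2 Sigma:
  det(Sigma - λI) = λ² - trace · λ + det = 0.
  trace = 20 + 2 = 22, det = 20·2 - (1)² = 39.
Step 2 — discriminant:
  Δ = trace² - 4·det = 484 - 156 = 328.
Step 3 — eigenvalues:
  λ = (trace ± √Δ)/2 = (22 ± 18.1108)/2,
  λ_1 = 20.0554,  λ_2 = 1.9446.

Step 4 — unit eigenvector for λ_1: solve (Sigma - λ_1 I)v = 0. First row:
  (20 - 20.0554)·v_x + (1)·v_y = 0, i.e. (-0.0554)·v_x + (1)·v_y = 0,
  so v ∝ (b, λ_1 - a) = (1, 0.0554) = u.
  ||u|| = √((1)² + (0.0554)²) = √(1.0031) ≈ 1.0015,
  v_1 = u/||u|| ≈ (0.9985, 0.0553) (||v_1|| = 1).

λ_1 = 20.0554,  λ_2 = 1.9446;  v_1 ≈ (0.9985, 0.0553)


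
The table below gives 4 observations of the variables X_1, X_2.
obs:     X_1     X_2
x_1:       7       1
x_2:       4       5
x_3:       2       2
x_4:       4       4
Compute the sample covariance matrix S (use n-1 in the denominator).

Step 1 — column means:
  mean(X_1) = (7 + 4 + 2 + 4) / 4 = 17/4 = 4.25
  mean(X_2) = (1 + 5 + 2 + 4) / 4 = 12/4 = 3

Step 2 — sample covariance S[i,j] = (1/(n-1)) · Σ_k (x_{k,i} - mean_i) · (x_{k,j} - mean_j), with n-1 = 3.
  S[X_1,X_1] = ((2.75)·(2.75) + (-0.25)·(-0.25) + (-2.25)·(-2.25) + (-0.25)·(-0.25)) / 3 = 12.75/3 = 4.25
  S[X_1,X_2] = ((2.75)·(-2) + (-0.25)·(2) + (-2.25)·(-1) + (-0.25)·(1)) / 3 = -4/3 = -1.3333
  S[X_2,X_2] = ((-2)·(-2) + (2)·(2) + (-1)·(-1) + (1)·(1)) / 3 = 10/3 = 3.3333

S is symmetric (S[j,i] = S[i,j]). Assembling:

S = [[4.25, -1.3333],
 [-1.3333, 3.3333]]


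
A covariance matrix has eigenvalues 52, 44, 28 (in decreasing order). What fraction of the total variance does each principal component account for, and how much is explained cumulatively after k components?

Step 1 — total variance = trace(Sigma) = Σ λ_i = 52 + 44 + 28 = 124.

Step 2 — fraction explained by component i = λ_i / Σ λ:
  PC1: 52/124 = 0.4194
  PC2: 44/124 = 0.3548
  PC3: 28/124 = 0.2258

Step 3 — cumulative fraction after k components = (λ_1 + ... + λ_k) / Σ λ:
  k = 1: 52/124 = 0.4194
  k = 2: (52 + 44)/124 = 96/124 = 0.7742
  k = 3: (52 + 44 + 28)/124 = 124/124 = 1

Summary (fraction, with percent):

explained: PC1 0.4194 (41.94%), PC2 0.3548 (35.48%), PC3 0.2258 (22.58%);  cumulative: 0.4194, 0.7742, 1


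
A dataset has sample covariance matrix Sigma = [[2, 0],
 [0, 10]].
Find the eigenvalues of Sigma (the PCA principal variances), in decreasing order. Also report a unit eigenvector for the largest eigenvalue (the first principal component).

Step 1 — characteristic polynomial of 2×2 Sigma:
  det(Sigma - λI) = λ² - trace · λ + det = 0.
  trace = 2 + 10 = 12, det = 2·10 - (0)² = 20.
Step 2 — discriminant:
  Δ = trace² - 4·det = 144 - 80 = 64.
Step 3 — eigenvalues:
  λ = (trace ± √Δ)/2 = (12 ± 8)/2,
  λ_1 = 10,  λ_2 = 2.

Step 4 — unit eigenvector for λ_1: Sigma is diagonal, so its eigenvectors are the coordinate axes. λ_1 = 10 is the diagonal entry on the second coordinate axis, hence
  v_1 = (0, 1) (||v_1|| = 1).

λ_1 = 10,  λ_2 = 2;  v_1 ≈ (0, 1)


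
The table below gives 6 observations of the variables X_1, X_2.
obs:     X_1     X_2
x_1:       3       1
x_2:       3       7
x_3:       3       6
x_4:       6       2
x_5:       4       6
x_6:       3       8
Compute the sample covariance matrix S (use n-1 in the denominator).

Step 1 — column means:
  mean(X_1) = (3 + 3 + 3 + 6 + 4 + 3) / 6 = 22/6 = 3.6667
  mean(X_2) = (1 + 7 + 6 + 2 + 6 + 8) / 6 = 30/6 = 5

Step 2 — sample covariance S[i,j] = (1/(n-1)) · Σ_k (x_{k,i} - mean_i) · (x_{k,j} - mean_j), with n-1 = 5.
  S[X_1,X_1] = ((-0.6667)·(-0.6667) + (-0.6667)·(-0.6667) + (-0.6667)·(-0.6667) + (2.3333)·(2.3333) + (0.3333)·(0.3333) + (-0.6667)·(-0.6667)) / 5 = 7.3333/5 = 1.4667
  S[X_1,X_2] = ((-0.6667)·(-4) + (-0.6667)·(2) + (-0.6667)·(1) + (2.3333)·(-3) + (0.3333)·(1) + (-0.6667)·(3)) / 5 = -8/5 = -1.6
  S[X_2,X_2] = ((-4)·(-4) + (2)·(2) + (1)·(1) + (-3)·(-3) + (1)·(1) + (3)·(3)) / 5 = 40/5 = 8

S is symmetric (S[j,i] = S[i,j]). Assembling:

S = [[1.4667, -1.6],
 [-1.6, 8]]


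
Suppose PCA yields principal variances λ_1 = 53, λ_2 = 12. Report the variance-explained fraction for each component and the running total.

Step 1 — total variance = trace(Sigma) = Σ λ_i = 53 + 12 = 65.

Step 2 — fraction explained by component i = λ_i / Σ λ:
  PC1: 53/65 = 0.8154
  PC2: 12/65 = 0.1846

Step 3 — cumulative fraction after k components = (λ_1 + ... + λ_k) / Σ λ:
  k = 1: 53/65 = 0.8154
  k = 2: (53 + 12)/65 = 65/65 = 1

Summary (fraction, with percent):

explained: PC1 0.8154 (81.54%), PC2 0.1846 (18.46%);  cumulative: 0.8154, 1


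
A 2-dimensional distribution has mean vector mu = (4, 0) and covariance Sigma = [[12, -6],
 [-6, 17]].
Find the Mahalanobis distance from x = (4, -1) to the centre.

Step 1 — centre the observation: (x - mu) = (0, -1).

Step 2 — invert Sigma. det(Sigma) = 12·17 - (-6)² = 168.
  Sigma^{-1} = (1/det) · [[d, -b], [-b, a]] = [[0.1012, 0.0357],
 [0.0357, 0.0714]].

Step 3 — form the quadratic (x - mu)^T · Sigma^{-1} · (x - mu):
  Sigma^{-1} · (x - mu) = (-0.0357, -0.0714).
  (x - mu)^T · [Sigma^{-1} · (x - mu)] = (0)·(-0.0357) + (-1)·(-0.0714) = 0.0714.

Step 4 — take square root: d = √(0.0714) ≈ 0.2673.

d(x, mu) = √(0.0714) ≈ 0.2673


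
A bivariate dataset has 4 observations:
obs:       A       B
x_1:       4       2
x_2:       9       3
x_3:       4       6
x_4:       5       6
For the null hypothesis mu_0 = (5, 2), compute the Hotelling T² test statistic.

Step 1 — sample mean vector:
  mean(A) = (4 + 9 + 4 + 5) / 4 = 22/4 = 5.5
  mean(B) = (2 + 3 + 6 + 6) / 4 = 17/4 = 4.25
  x̄ = (5.5, 4.25),  deviation x̄ - mu_0 = (5.5, 4.25) - (5, 2) = (0.5, 2.25).

Step 2 — sample covariance matrix, S[i,j] = (1/(n-1)) · Σ_k (x_{k,i} - mean_i) · (x_{k,j} - mean_j), divisor n-1 = 3:
  S[A,A] = ((-1.5)·(-1.5) + (3.5)·(3.5) + (-1.5)·(-1.5) + (-0.5)·(-0.5)) / 3 = 17/3 = 5.6667
  S[A,B] = ((-1.5)·(-2.25) + (3.5)·(-1.25) + (-1.5)·(1.75) + (-0.5)·(1.75)) / 3 = -4.5/3 = -1.5
  S[B,B] = ((-2.25)·(-2.25) + (-1.25)·(-1.25) + (1.75)·(1.75) + (1.75)·(1.75)) / 3 = 12.75/3 = 4.25
  S = [[5.6667, -1.5],
 [-1.5, 4.25]].

Step 3 — invert S. det(S) = 5.6667·4.25 - (-1.5)² = 21.8333.
  S^{-1} = (1/det) · [[d, -b], [-b, a]] = [[0.1947, 0.0687],
 [0.0687, 0.2595]].

Step 4 — quadratic form (x̄ - mu_0)^T · S^{-1} · (x̄ - mu_0):
  S^{-1} · (x̄ - mu_0) = (0.2519, 0.6183),
  (x̄ - mu_0)^T · [...] = (0.5)·(0.2519) + (2.25)·(0.6183) = 1.5172.

Step 5 — scale by n: T² = 4 · 1.5172 = 6.0687.

T² ≈ 6.0687


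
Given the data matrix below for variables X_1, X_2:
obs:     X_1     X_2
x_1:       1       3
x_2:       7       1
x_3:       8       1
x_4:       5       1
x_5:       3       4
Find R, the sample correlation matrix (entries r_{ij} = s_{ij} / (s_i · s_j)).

Step 1 — column means:
  mean(X_1) = (1 + 7 + 8 + 5 + 3) / 5 = 24/5 = 4.8
  mean(X_2) = (3 + 1 + 1 + 1 + 4) / 5 = 10/5 = 2

Step 2 — sample variances and covariances s[i,j] = (1/(n-1)) · Σ_k (x_{k,i} - mean_i) · (x_{k,j} - mean_j), with n-1 = 4:
  s[X_1,X_1] = ((-3.8)·(-3.8) + (2.2)·(2.2) + (3.2)·(3.2) + (0.2)·(0.2) + (-1.8)·(-1.8)) / 4 = 32.8/4 = 8.2
  s[X_1,X_2] = ((-3.8)·(1) + (2.2)·(-1) + (3.2)·(-1) + (0.2)·(-1) + (-1.8)·(2)) / 4 = -13/4 = -3.25
  s[X_2,X_2] = ((1)·(1) + (-1)·(-1) + (-1)·(-1) + (-1)·(-1) + (2)·(2)) / 4 = 8/4 = 2
  Sample standard deviations s_i = √(s[i,i]):
  s(X_1) = √(8.2) = 2.8636
  s(X_2) = √(2) = 1.4142

Step 3 — r_{ij} = s_{ij} / (s_i · s_j):
  r[X_1,X_1] = 1 (diagonal).
  r[X_1,X_2] = -3.25 / (2.8636 · 1.4142) = -3.25 / 4.0497 = -0.8025
  r[X_2,X_2] = 1 (diagonal).

R is symmetric with unit diagonal. Assembling:

R = [[1, -0.8025],
 [-0.8025, 1]]


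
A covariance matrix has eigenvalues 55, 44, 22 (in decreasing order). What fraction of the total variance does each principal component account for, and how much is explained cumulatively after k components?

Step 1 — total variance = trace(Sigma) = Σ λ_i = 55 + 44 + 22 = 121.

Step 2 — fraction explained by component i = λ_i / Σ λ:
  PC1: 55/121 = 0.4545
  PC2: 44/121 = 0.3636
  PC3: 22/121 = 0.1818

Step 3 — cumulative fraction after k components = (λ_1 + ... + λ_k) / Σ λ:
  k = 1: 55/121 = 0.4545
  k = 2: (55 + 44)/121 = 99/121 = 0.8182
  k = 3: (55 + 44 + 22)/121 = 121/121 = 1

Summary (fraction, with percent):

explained: PC1 0.4545 (45.45%), PC2 0.3636 (36.36%), PC3 0.1818 (18.18%);  cumulative: 0.4545, 0.8182, 1


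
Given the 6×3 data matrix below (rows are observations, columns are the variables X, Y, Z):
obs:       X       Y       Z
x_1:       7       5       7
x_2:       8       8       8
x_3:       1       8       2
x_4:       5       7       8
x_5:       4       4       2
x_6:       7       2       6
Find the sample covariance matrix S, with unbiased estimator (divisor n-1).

Step 1 — column means:
  mean(X) = (7 + 8 + 1 + 5 + 4 + 7) / 6 = 32/6 = 5.3333
  mean(Y) = (5 + 8 + 8 + 7 + 4 + 2) / 6 = 34/6 = 5.6667
  mean(Z) = (7 + 8 + 2 + 8 + 2 + 6) / 6 = 33/6 = 5.5

Step 2 — sample covariance S[i,j] = (1/(n-1)) · Σ_k (x_{k,i} - mean_i) · (x_{k,j} - mean_j), with n-1 = 5.
  S[X,X] = ((1.6667)·(1.6667) + (2.6667)·(2.6667) + (-4.3333)·(-4.3333) + (-0.3333)·(-0.3333) + (-1.3333)·(-1.3333) + (1.6667)·(1.6667)) / 5 = 33.3333/5 = 6.6667
  S[X,Y] = ((1.6667)·(-0.6667) + (2.6667)·(2.3333) + (-4.3333)·(2.3333) + (-0.3333)·(1.3333) + (-1.3333)·(-1.6667) + (1.6667)·(-3.6667)) / 5 = -9.3333/5 = -1.8667
  S[X,Z] = ((1.6667)·(1.5) + (2.6667)·(2.5) + (-4.3333)·(-3.5) + (-0.3333)·(2.5) + (-1.3333)·(-3.5) + (1.6667)·(0.5)) / 5 = 29/5 = 5.8
  S[Y,Y] = ((-0.6667)·(-0.6667) + (2.3333)·(2.3333) + (2.3333)·(2.3333) + (1.3333)·(1.3333) + (-1.6667)·(-1.6667) + (-3.6667)·(-3.6667)) / 5 = 29.3333/5 = 5.8667
  S[Y,Z] = ((-0.6667)·(1.5) + (2.3333)·(2.5) + (2.3333)·(-3.5) + (1.3333)·(2.5) + (-1.6667)·(-3.5) + (-3.6667)·(0.5)) / 5 = 4/5 = 0.8
  S[Z,Z] = ((1.5)·(1.5) + (2.5)·(2.5) + (-3.5)·(-3.5) + (2.5)·(2.5) + (-3.5)·(-3.5) + (0.5)·(0.5)) / 5 = 39.5/5 = 7.9

S is symmetric (S[j,i] = S[i,j]). Assembling:

S = [[6.6667, -1.8667, 5.8],
 [-1.8667, 5.8667, 0.8],
 [5.8, 0.8, 7.9]]
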